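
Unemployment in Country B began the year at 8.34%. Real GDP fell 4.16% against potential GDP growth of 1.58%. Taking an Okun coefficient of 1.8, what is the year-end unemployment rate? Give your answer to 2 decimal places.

Growth-rate Okun's law: g_Y = g_Y* - β × Δu, so Δu = (g_Y* - g_Y)/β.
Δu = (1.58 + 4.16)/1.8 = 5.74/1.8 = 3.19 percentage points.
Year-end unemployment = 8.34 + 3.19 = 11.53%.

11.53%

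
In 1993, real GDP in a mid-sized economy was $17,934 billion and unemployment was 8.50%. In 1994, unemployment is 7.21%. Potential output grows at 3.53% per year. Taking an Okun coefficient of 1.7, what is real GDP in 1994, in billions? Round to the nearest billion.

$18,960 billion

Δu = 7.21 - 8.5 = -1.29 points.
Okun's law (growth form): g_Y = g_Y* - β × Δu = 3.53 - 1.7 × (-1.29) = 3.53 + 2.193 = 5.723%.
Real GDP in the next year = 17934 × (1 + 5.723/100) = 17934 × 1.05723 ≈ 18960 billion.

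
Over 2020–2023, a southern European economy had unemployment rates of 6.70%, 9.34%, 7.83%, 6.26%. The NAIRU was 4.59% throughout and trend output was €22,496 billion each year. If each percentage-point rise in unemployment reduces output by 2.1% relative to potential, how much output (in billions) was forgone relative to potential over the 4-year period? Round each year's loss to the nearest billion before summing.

€5,561 billion

Year 2020: gap = -2.1 × (6.7 - 4.59) = -4.431%, loss ≈ 22496 × 4.431/100 ≈ 997.
Year 2021: gap = -2.1 × (9.34 - 4.59) = -9.975%, loss ≈ 22496 × 9.975/100 ≈ 2244.
Year 2022: gap = -2.1 × (7.83 - 4.59) = -6.804%, loss ≈ 22496 × 6.804/100 ≈ 1531.
Year 2023: gap = -2.1 × (6.26 - 4.59) = -3.507%, loss ≈ 22496 × 3.507/100 ≈ 789.
Total lost output = 997 + 2244 + 1531 + 789 = 5561 billion.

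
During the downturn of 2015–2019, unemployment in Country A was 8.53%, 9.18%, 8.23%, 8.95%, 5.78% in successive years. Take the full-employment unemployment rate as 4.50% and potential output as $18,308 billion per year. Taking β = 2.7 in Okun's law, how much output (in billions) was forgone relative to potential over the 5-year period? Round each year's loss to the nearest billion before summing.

$8,982 billion

Year 2015: gap = -2.7 × (8.53 - 4.5) = -10.881%, loss ≈ 18308 × 10.881/100 ≈ 1992.
Year 2016: gap = -2.7 × (9.18 - 4.5) = -12.636%, loss ≈ 18308 × 12.636/100 ≈ 2313.
Year 2017: gap = -2.7 × (8.23 - 4.5) = -10.071%, loss ≈ 18308 × 10.071/100 ≈ 1844.
Year 2018: gap = -2.7 × (8.95 - 4.5) = -12.015%, loss ≈ 18308 × 12.015/100 ≈ 2200.
Year 2019: gap = -2.7 × (5.78 - 4.5) = -3.456%, loss ≈ 18308 × 3.456/100 ≈ 633.
Total lost output = 1992 + 2313 + 1844 + 2200 + 633 = 8982 billion.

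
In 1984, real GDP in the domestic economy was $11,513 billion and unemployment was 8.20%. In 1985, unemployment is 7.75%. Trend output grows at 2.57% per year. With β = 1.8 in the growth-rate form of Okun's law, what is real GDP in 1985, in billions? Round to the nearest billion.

$11,902 billion

Δu = 7.75 - 8.2 = -0.45 points.
Okun's law (growth form): g_Y = g_Y* - β × Δu = 2.57 - 1.8 × (-0.45) = 2.57 + 0.81 = 3.38%.
Real GDP in the next year = 11513 × (1 + 3.38/100) = 11513 × 1.0338 ≈ 11902 billion.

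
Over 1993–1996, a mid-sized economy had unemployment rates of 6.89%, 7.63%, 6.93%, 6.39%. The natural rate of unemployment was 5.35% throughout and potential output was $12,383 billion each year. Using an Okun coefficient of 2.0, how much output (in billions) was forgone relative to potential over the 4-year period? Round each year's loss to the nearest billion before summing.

Year 1993: gap = -2.0 × (6.89 - 5.35) = -3.08%, loss ≈ 12383 × 3.08/100 ≈ 381.
Year 1994: gap = -2.0 × (7.63 - 5.35) = -4.56%, loss ≈ 12383 × 4.56/100 ≈ 565.
Year 1995: gap = -2.0 × (6.93 - 5.35) = -3.16%, loss ≈ 12383 × 3.16/100 ≈ 391.
Year 1996: gap = -2.0 × (6.39 - 5.35) = -2.08%, loss ≈ 12383 × 2.08/100 ≈ 258.
Total lost output = 381 + 565 + 391 + 258 = 1595 billion.

$1,595 billion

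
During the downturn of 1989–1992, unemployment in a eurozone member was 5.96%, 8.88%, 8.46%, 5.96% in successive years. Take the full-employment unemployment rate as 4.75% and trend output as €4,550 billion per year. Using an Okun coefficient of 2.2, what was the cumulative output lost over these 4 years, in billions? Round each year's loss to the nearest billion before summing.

Year 1989: gap = -2.2 × (5.96 - 4.75) = -2.662%, loss ≈ 4550 × 2.662/100 ≈ 121.
Year 1990: gap = -2.2 × (8.88 - 4.75) = -9.086%, loss ≈ 4550 × 9.086/100 ≈ 413.
Year 1991: gap = -2.2 × (8.46 - 4.75) = -8.162%, loss ≈ 4550 × 8.162/100 ≈ 371.
Year 1992: gap = -2.2 × (5.96 - 4.75) = -2.662%, loss ≈ 4550 × 2.662/100 ≈ 121.
Total lost output = 121 + 413 + 371 + 121 = 1026 billion.

€1,026 billion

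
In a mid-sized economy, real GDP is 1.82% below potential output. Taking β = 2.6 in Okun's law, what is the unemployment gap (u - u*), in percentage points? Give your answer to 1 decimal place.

Okun's law: output gap = -β × (u - u*), so u - u* = -(output gap)/β.
u - u* = -(-1.82)/2.6 = 0.7 percentage points.

0.7 percentage points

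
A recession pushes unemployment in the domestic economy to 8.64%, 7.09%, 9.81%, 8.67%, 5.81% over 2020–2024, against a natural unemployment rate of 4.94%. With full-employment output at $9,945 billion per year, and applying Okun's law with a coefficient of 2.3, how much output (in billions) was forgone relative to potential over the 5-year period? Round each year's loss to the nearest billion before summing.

$3,504 billion

Year 2020: gap = -2.3 × (8.64 - 4.94) = -8.51%, loss ≈ 9945 × 8.51/100 ≈ 846.
Year 2021: gap = -2.3 × (7.09 - 4.94) = -4.945%, loss ≈ 9945 × 4.945/100 ≈ 492.
Year 2022: gap = -2.3 × (9.81 - 4.94) = -11.201%, loss ≈ 9945 × 11.201/100 ≈ 1114.
Year 2023: gap = -2.3 × (8.67 - 4.94) = -8.579%, loss ≈ 9945 × 8.579/100 ≈ 853.
Year 2024: gap = -2.3 × (5.81 - 4.94) = -2.001%, loss ≈ 9945 × 2.001/100 ≈ 199.
Total lost output = 846 + 492 + 1114 + 853 + 199 = 3504 billion.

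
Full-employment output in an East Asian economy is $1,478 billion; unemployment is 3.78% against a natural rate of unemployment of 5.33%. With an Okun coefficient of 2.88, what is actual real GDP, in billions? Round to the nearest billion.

$1,544 billion

Unemployment gap = 3.78 - 5.33 = -1.55 points, so the output gap is -2.88 × (-1.55) = 4.464%.
Actual GDP = 1478 × (1 + 4.464/100) = 1478 × 1.04464 ≈ 1544 billion.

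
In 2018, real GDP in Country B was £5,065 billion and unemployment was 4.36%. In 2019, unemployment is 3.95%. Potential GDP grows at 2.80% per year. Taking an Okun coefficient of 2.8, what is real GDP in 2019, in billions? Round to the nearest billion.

£5,265 billion

Δu = 3.95 - 4.36 = -0.41 points.
Okun's law (growth form): g_Y = g_Y* - β × Δu = 2.80 - 2.8 × (-0.41) = 2.8 + 1.148 = 3.948%.
Real GDP in the next year = 5065 × (1 + 3.948/100) = 5065 × 1.03948 ≈ 5265 billion.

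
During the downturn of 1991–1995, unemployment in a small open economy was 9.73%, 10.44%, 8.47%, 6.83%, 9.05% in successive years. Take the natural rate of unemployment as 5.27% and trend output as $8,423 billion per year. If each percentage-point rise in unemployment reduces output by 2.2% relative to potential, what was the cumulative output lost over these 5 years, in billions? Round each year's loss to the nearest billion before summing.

$3,366 billion

Year 1991: gap = -2.2 × (9.73 - 5.27) = -9.812%, loss ≈ 8423 × 9.812/100 ≈ 826.
Year 1992: gap = -2.2 × (10.44 - 5.27) = -11.374%, loss ≈ 8423 × 11.374/100 ≈ 958.
Year 1993: gap = -2.2 × (8.47 - 5.27) = -7.04%, loss ≈ 8423 × 7.04/100 ≈ 593.
Year 1994: gap = -2.2 × (6.83 - 5.27) = -3.432%, loss ≈ 8423 × 3.432/100 ≈ 289.
Year 1995: gap = -2.2 × (9.05 - 5.27) = -8.316%, loss ≈ 8423 × 8.316/100 ≈ 700.
Total lost output = 826 + 958 + 593 + 289 + 700 = 3366 billion.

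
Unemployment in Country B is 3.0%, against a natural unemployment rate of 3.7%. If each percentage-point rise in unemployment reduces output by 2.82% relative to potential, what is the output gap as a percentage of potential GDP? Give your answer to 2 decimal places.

The unemployment gap is 3 - 3.7 = -0.7 percentage points.
Okun's law gives an output gap of -2.82 × (-0.7) = 1.974%, i.e. 1.97% above potential.

1.97%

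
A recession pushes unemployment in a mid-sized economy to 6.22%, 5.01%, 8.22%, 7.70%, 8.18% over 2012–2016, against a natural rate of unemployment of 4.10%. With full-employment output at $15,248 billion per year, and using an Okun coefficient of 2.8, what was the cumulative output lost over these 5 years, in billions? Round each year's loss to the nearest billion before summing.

$6,332 billion

Year 2012: gap = -2.8 × (6.22 - 4.1) = -5.936%, loss ≈ 15248 × 5.936/100 ≈ 905.
Year 2013: gap = -2.8 × (5.01 - 4.1) = -2.548%, loss ≈ 15248 × 2.548/100 ≈ 389.
Year 2014: gap = -2.8 × (8.22 - 4.1) = -11.536%, loss ≈ 15248 × 11.536/100 ≈ 1759.
Year 2015: gap = -2.8 × (7.7 - 4.1) = -10.08%, loss ≈ 15248 × 10.08/100 ≈ 1537.
Year 2016: gap = -2.8 × (8.18 - 4.1) = -11.424%, loss ≈ 15248 × 11.424/100 ≈ 1742.
Total lost output = 905 + 389 + 1759 + 1537 + 1742 = 6332 billion.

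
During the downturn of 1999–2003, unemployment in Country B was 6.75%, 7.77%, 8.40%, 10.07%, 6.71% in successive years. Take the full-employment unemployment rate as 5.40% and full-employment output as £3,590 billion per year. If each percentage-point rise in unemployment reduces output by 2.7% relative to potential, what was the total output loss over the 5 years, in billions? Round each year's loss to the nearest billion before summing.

Year 1999: gap = -2.7 × (6.75 - 5.4) = -3.645%, loss ≈ 3590 × 3.645/100 ≈ 131.
Year 2000: gap = -2.7 × (7.77 - 5.4) = -6.399%, loss ≈ 3590 × 6.399/100 ≈ 230.
Year 2001: gap = -2.7 × (8.4 - 5.4) = -8.1%, loss ≈ 3590 × 8.1/100 ≈ 291.
Year 2002: gap = -2.7 × (10.07 - 5.4) = -12.609%, loss ≈ 3590 × 12.609/100 ≈ 453.
Year 2003: gap = -2.7 × (6.71 - 5.4) = -3.537%, loss ≈ 3590 × 3.537/100 ≈ 127.
Total lost output = 131 + 230 + 291 + 453 + 127 = 1232 billion.

£1,232 billion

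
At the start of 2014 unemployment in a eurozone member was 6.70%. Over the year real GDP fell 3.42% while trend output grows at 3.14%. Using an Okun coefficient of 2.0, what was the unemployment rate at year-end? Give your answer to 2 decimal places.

Growth-rate Okun's law: g_Y = g_Y* - β × Δu, so Δu = (g_Y* - g_Y)/β.
Δu = (3.14 + 3.42)/2.0 = 6.56/2.0 = 3.28 percentage points.
Year-end unemployment = 6.7 + 3.28 = 9.98%.

9.98%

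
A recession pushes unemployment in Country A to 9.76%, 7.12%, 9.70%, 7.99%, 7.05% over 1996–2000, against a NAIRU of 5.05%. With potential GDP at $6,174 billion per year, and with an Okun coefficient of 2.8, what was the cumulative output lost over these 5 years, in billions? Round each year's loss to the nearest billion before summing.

Year 1996: gap = -2.8 × (9.76 - 5.05) = -13.188%, loss ≈ 6174 × 13.188/100 ≈ 814.
Year 1997: gap = -2.8 × (7.12 - 5.05) = -5.796%, loss ≈ 6174 × 5.796/100 ≈ 358.
Year 1998: gap = -2.8 × (9.7 - 5.05) = -13.02%, loss ≈ 6174 × 13.02/100 ≈ 804.
Year 1999: gap = -2.8 × (7.99 - 5.05) = -8.232%, loss ≈ 6174 × 8.232/100 ≈ 508.
Year 2000: gap = -2.8 × (7.05 - 5.05) = -5.6%, loss ≈ 6174 × 5.6/100 ≈ 346.
Total lost output = 814 + 358 + 804 + 508 + 346 = 2830 billion.

$2,830 billion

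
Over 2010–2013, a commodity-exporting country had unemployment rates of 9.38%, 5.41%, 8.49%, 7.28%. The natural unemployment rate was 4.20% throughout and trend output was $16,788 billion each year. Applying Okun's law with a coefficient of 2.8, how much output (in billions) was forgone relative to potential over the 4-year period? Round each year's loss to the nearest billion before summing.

$6,469 billion

Year 2010: gap = -2.8 × (9.38 - 4.2) = -14.504%, loss ≈ 16788 × 14.504/100 ≈ 2435.
Year 2011: gap = -2.8 × (5.41 - 4.2) = -3.388%, loss ≈ 16788 × 3.388/100 ≈ 569.
Year 2012: gap = -2.8 × (8.49 - 4.2) = -12.012%, loss ≈ 16788 × 12.012/100 ≈ 2017.
Year 2013: gap = -2.8 × (7.28 - 4.2) = -8.624%, loss ≈ 16788 × 8.624/100 ≈ 1448.
Total lost output = 2435 + 569 + 2017 + 1448 = 6469 billion.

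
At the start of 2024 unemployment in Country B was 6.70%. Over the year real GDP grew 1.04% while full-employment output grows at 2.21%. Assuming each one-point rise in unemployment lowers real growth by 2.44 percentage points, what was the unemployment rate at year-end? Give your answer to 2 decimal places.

Growth-rate Okun's law: g_Y = g_Y* - β × Δu, so Δu = (g_Y* - g_Y)/β.
Δu = (2.21 - 1.04)/2.44 = 1.17/2.44 = 0.48 percentage points.
Year-end unemployment = 6.7 + 0.48 = 7.18%.

7.18%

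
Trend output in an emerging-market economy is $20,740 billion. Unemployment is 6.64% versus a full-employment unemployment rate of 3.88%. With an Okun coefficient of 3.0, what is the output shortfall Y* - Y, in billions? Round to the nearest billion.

Output gap = -3.0 × (6.64 - 3.88) = -3 × 2.76 = -8.28%.
Actual GDP ≈ 20740 × 0.9172 ≈ 19023 billion, so the shortfall is 20740 - 19023 = 1717 billion.

$1,717 billion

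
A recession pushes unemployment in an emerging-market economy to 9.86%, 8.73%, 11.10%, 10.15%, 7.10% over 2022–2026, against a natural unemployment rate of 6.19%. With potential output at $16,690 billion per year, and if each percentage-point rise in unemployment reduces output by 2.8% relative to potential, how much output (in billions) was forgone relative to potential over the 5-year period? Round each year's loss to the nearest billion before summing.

$7,473 billion

Year 2022: gap = -2.8 × (9.86 - 6.19) = -10.276%, loss ≈ 16690 × 10.276/100 ≈ 1715.
Year 2023: gap = -2.8 × (8.73 - 6.19) = -7.112%, loss ≈ 16690 × 7.112/100 ≈ 1187.
Year 2024: gap = -2.8 × (11.1 - 6.19) = -13.748%, loss ≈ 16690 × 13.748/100 ≈ 2295.
Year 2025: gap = -2.8 × (10.15 - 6.19) = -11.088%, loss ≈ 16690 × 11.088/100 ≈ 1851.
Year 2026: gap = -2.8 × (7.1 - 6.19) = -2.548%, loss ≈ 16690 × 2.548/100 ≈ 425.
Total lost output = 1715 + 1187 + 2295 + 1851 + 425 = 7473 billion.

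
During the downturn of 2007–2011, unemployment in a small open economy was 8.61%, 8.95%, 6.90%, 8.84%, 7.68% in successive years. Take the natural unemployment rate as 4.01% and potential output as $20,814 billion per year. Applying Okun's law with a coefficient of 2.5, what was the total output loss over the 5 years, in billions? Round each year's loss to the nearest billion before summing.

Year 2007: gap = -2.5 × (8.61 - 4.01) = -11.5%, loss ≈ 20814 × 11.5/100 ≈ 2394.
Year 2008: gap = -2.5 × (8.95 - 4.01) = -12.35%, loss ≈ 20814 × 12.35/100 ≈ 2571.
Year 2009: gap = -2.5 × (6.9 - 4.01) = -7.225%, loss ≈ 20814 × 7.225/100 ≈ 1504.
Year 2010: gap = -2.5 × (8.84 - 4.01) = -12.075%, loss ≈ 20814 × 12.075/100 ≈ 2513.
Year 2011: gap = -2.5 × (7.68 - 4.01) = -9.175%, loss ≈ 20814 × 9.175/100 ≈ 1910.
Total lost output = 2394 + 2571 + 1504 + 2513 + 1910 = 10892 billion.

$10,892 billion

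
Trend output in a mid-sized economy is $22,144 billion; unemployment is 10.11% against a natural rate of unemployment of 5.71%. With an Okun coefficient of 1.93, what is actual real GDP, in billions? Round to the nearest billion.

Unemployment gap = 10.11 - 5.71 = 4.4 points, so the output gap is -1.93 × 4.4 = -8.492%.
Actual GDP = 22144 × (1 - 8.492/100) = 22144 × 0.91508 ≈ 20264 billion.

$20,264 billion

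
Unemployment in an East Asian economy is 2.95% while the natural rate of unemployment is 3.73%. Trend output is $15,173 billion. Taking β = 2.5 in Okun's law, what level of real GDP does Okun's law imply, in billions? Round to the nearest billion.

Unemployment gap = 2.95 - 3.73 = -0.78 points, so the output gap is -2.5 × (-0.78) = 1.95%.
Actual GDP = 15173 × (1 + 1.95/100) = 15173 × 1.0195 ≈ 15469 billion.

$15,469 billion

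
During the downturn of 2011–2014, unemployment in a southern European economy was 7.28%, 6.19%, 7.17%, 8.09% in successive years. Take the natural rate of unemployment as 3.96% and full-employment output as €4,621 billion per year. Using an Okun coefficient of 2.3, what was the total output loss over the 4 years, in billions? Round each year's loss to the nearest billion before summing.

Year 2011: gap = -2.3 × (7.28 - 3.96) = -7.636%, loss ≈ 4621 × 7.636/100 ≈ 353.
Year 2012: gap = -2.3 × (6.19 - 3.96) = -5.129%, loss ≈ 4621 × 5.129/100 ≈ 237.
Year 2013: gap = -2.3 × (7.17 - 3.96) = -7.383%, loss ≈ 4621 × 7.383/100 ≈ 341.
Year 2014: gap = -2.3 × (8.09 - 3.96) = -9.499%, loss ≈ 4621 × 9.499/100 ≈ 439.
Total lost output = 353 + 237 + 341 + 439 = 1370 billion.

€1,370 billion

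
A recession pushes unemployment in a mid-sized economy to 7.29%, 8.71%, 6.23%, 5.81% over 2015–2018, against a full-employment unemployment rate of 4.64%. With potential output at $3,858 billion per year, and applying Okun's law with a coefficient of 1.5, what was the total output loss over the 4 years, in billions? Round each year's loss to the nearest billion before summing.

$549 billion

Year 2015: gap = -1.5 × (7.29 - 4.64) = -3.975%, loss ≈ 3858 × 3.975/100 ≈ 153.
Year 2016: gap = -1.5 × (8.71 - 4.64) = -6.105%, loss ≈ 3858 × 6.105/100 ≈ 236.
Year 2017: gap = -1.5 × (6.23 - 4.64) = -2.385%, loss ≈ 3858 × 2.385/100 ≈ 92.
Year 2018: gap = -1.5 × (5.81 - 4.64) = -1.755%, loss ≈ 3858 × 1.755/100 ≈ 68.
Total lost output = 153 + 236 + 92 + 68 = 549 billion.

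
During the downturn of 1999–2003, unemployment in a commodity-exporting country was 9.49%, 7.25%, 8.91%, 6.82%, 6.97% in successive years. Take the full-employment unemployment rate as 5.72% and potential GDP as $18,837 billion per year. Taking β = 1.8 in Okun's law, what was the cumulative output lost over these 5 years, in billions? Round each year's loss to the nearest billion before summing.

Year 1999: gap = -1.8 × (9.49 - 5.72) = -6.786%, loss ≈ 18837 × 6.786/100 ≈ 1278.
Year 2000: gap = -1.8 × (7.25 - 5.72) = -2.754%, loss ≈ 18837 × 2.754/100 ≈ 519.
Year 2001: gap = -1.8 × (8.91 - 5.72) = -5.742%, loss ≈ 18837 × 5.742/100 ≈ 1082.
Year 2002: gap = -1.8 × (6.82 - 5.72) = -1.98%, loss ≈ 18837 × 1.98/100 ≈ 373.
Year 2003: gap = -1.8 × (6.97 - 5.72) = -2.25%, loss ≈ 18837 × 2.25/100 ≈ 424.
Total lost output = 1278 + 519 + 1082 + 373 + 424 = 3676 billion.

$3,676 billion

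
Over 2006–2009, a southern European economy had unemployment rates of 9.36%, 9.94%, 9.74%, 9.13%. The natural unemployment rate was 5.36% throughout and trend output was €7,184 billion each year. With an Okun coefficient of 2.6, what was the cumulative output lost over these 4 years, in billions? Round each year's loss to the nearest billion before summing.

€3,124 billion

Year 2006: gap = -2.6 × (9.36 - 5.36) = -10.4%, loss ≈ 7184 × 10.4/100 ≈ 747.
Year 2007: gap = -2.6 × (9.94 - 5.36) = -11.908%, loss ≈ 7184 × 11.908/100 ≈ 855.
Year 2008: gap = -2.6 × (9.74 - 5.36) = -11.388%, loss ≈ 7184 × 11.388/100 ≈ 818.
Year 2009: gap = -2.6 × (9.13 - 5.36) = -9.802%, loss ≈ 7184 × 9.802/100 ≈ 704.
Total lost output = 747 + 855 + 818 + 704 = 3124 billion.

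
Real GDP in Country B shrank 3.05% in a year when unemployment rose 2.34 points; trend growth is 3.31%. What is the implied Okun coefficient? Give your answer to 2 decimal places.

β ≈ 2.72

Growth form: g_Y = g_Y* - β × Δu, so β = (g_Y* - g_Y)/Δu.
β = (3.31 + 3.05)/2.34 = 6.36/2.34 = 2.72.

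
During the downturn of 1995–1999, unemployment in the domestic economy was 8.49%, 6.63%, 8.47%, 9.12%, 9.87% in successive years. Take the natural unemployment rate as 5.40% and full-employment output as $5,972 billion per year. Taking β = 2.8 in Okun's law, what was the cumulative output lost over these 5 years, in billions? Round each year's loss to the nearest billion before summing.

Year 1995: gap = -2.8 × (8.49 - 5.4) = -8.652%, loss ≈ 5972 × 8.652/100 ≈ 517.
Year 1996: gap = -2.8 × (6.63 - 5.4) = -3.444%, loss ≈ 5972 × 3.444/100 ≈ 206.
Year 1997: gap = -2.8 × (8.47 - 5.4) = -8.596%, loss ≈ 5972 × 8.596/100 ≈ 513.
Year 1998: gap = -2.8 × (9.12 - 5.4) = -10.416%, loss ≈ 5972 × 10.416/100 ≈ 622.
Year 1999: gap = -2.8 × (9.87 - 5.4) = -12.516%, loss ≈ 5972 × 12.516/100 ≈ 747.
Total lost output = 517 + 206 + 513 + 622 + 747 = 2605 billion.

$2,605 billion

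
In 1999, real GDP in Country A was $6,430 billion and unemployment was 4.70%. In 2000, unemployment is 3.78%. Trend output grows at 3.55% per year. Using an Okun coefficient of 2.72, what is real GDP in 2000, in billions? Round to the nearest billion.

$6,819 billion

Δu = 3.78 - 4.7 = -0.92 points.
Okun's law (growth form): g_Y = g_Y* - β × Δu = 3.55 - 2.72 × (-0.92) = 3.55 + 2.5024 = 6.0524%.
Real GDP in the next year = 6430 × (1 + 6.0524/100) = 6430 × 1.060524 ≈ 6819 billion.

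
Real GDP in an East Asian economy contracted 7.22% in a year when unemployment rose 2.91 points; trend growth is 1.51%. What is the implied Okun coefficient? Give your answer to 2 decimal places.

β ≈ 3.00

Growth form: g_Y = g_Y* - β × Δu, so β = (g_Y* - g_Y)/Δu.
β = (1.51 + 7.22)/2.91 = 8.73/2.91 = 3.00.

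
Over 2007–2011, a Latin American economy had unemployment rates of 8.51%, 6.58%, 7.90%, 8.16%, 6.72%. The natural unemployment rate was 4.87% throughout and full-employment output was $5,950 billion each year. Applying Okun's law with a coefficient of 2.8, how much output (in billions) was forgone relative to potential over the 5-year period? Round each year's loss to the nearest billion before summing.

Year 2007: gap = -2.8 × (8.51 - 4.87) = -10.192%, loss ≈ 5950 × 10.192/100 ≈ 606.
Year 2008: gap = -2.8 × (6.58 - 4.87) = -4.788%, loss ≈ 5950 × 4.788/100 ≈ 285.
Year 2009: gap = -2.8 × (7.9 - 4.87) = -8.484%, loss ≈ 5950 × 8.484/100 ≈ 505.
Year 2010: gap = -2.8 × (8.16 - 4.87) = -9.212%, loss ≈ 5950 × 9.212/100 ≈ 548.
Year 2011: gap = -2.8 × (6.72 - 4.87) = -5.18%, loss ≈ 5950 × 5.18/100 ≈ 308.
Total lost output = 606 + 285 + 505 + 548 + 308 = 2252 billion.

$2,252 billion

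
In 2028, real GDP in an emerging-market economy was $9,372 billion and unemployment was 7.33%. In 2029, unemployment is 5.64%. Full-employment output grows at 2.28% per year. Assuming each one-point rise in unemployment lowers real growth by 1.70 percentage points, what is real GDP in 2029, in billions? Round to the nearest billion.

Δu = 5.64 - 7.33 = -1.69 points.
Okun's law (growth form): g_Y = g_Y* - β × Δu = 2.28 - 1.70 × (-1.69) = 2.28 + 2.873 = 5.153%.
Real GDP in the next year = 9372 × (1 + 5.153/100) = 9372 × 1.05153 ≈ 9855 billion.

$9,855 billion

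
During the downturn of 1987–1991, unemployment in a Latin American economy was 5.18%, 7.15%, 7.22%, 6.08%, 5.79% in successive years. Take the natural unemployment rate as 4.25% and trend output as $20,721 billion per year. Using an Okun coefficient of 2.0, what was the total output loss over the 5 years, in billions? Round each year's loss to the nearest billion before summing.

$4,214 billion

Year 1987: gap = -2.0 × (5.18 - 4.25) = -1.86%, loss ≈ 20721 × 1.86/100 ≈ 385.
Year 1988: gap = -2.0 × (7.15 - 4.25) = -5.8%, loss ≈ 20721 × 5.8/100 ≈ 1202.
Year 1989: gap = -2.0 × (7.22 - 4.25) = -5.94%, loss ≈ 20721 × 5.94/100 ≈ 1231.
Year 1990: gap = -2.0 × (6.08 - 4.25) = -3.66%, loss ≈ 20721 × 3.66/100 ≈ 758.
Year 1991: gap = -2.0 × (5.79 - 4.25) = -3.08%, loss ≈ 20721 × 3.08/100 ≈ 638.
Total lost output = 385 + 1202 + 1231 + 758 + 638 = 4214 billion.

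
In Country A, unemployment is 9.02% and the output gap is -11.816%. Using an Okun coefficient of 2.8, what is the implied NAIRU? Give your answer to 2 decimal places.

From Okun's law, u - u* = -(output gap)/β = -(-11.816)/2.8 = 4.22 points.
So u* = 9.02 - 4.22 = 4.80%.

4.80%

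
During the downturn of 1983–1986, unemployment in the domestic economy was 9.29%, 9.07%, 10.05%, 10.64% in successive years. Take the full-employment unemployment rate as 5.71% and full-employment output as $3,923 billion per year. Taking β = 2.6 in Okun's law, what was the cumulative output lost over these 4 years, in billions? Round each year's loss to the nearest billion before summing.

Year 1983: gap = -2.6 × (9.29 - 5.71) = -9.308%, loss ≈ 3923 × 9.308/100 ≈ 365.
Year 1984: gap = -2.6 × (9.07 - 5.71) = -8.736%, loss ≈ 3923 × 8.736/100 ≈ 343.
Year 1985: gap = -2.6 × (10.05 - 5.71) = -11.284%, loss ≈ 3923 × 11.284/100 ≈ 443.
Year 1986: gap = -2.6 × (10.64 - 5.71) = -12.818%, loss ≈ 3923 × 12.818/100 ≈ 503.
Total lost output = 365 + 343 + 443 + 503 = 1654 billion.

$1,654 billion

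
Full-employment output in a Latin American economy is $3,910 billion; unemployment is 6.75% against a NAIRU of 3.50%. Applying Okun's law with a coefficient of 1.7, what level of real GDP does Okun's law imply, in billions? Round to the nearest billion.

Unemployment gap = 6.75 - 3.5 = 3.25 points, so the output gap is -1.7 × 3.25 = -5.525%.
Actual GDP = 3910 × (1 - 5.525/100) = 3910 × 0.94475 ≈ 3694 billion.

$3,694 billion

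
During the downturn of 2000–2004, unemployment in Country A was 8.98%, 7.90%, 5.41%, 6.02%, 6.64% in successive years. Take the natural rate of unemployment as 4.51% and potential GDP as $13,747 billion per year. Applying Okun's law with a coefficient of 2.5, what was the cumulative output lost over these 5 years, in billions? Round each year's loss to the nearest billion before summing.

Year 2000: gap = -2.5 × (8.98 - 4.51) = -11.175%, loss ≈ 13747 × 11.175/100 ≈ 1536.
Year 2001: gap = -2.5 × (7.9 - 4.51) = -8.475%, loss ≈ 13747 × 8.475/100 ≈ 1165.
Year 2002: gap = -2.5 × (5.41 - 4.51) = -2.25%, loss ≈ 13747 × 2.25/100 ≈ 309.
Year 2003: gap = -2.5 × (6.02 - 4.51) = -3.775%, loss ≈ 13747 × 3.775/100 ≈ 519.
Year 2004: gap = -2.5 × (6.64 - 4.51) = -5.325%, loss ≈ 13747 × 5.325/100 ≈ 732.
Total lost output = 1536 + 1165 + 309 + 519 + 732 = 4261 billion.

$4,261 billion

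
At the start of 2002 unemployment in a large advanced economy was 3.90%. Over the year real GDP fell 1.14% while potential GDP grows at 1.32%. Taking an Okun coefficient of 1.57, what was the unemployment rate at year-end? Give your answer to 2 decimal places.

Growth-rate Okun's law: g_Y = g_Y* - β × Δu, so Δu = (g_Y* - g_Y)/β.
Δu = (1.32 + 1.14)/1.57 = 2.46/1.57 = 1.57 percentage points.
Year-end unemployment = 3.9 + 1.57 = 5.47%.

5.47%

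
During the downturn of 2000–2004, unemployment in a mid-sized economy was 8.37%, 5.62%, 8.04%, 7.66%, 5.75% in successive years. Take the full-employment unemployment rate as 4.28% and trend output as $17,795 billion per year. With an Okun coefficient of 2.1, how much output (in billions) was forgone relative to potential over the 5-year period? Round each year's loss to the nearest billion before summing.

$5,246 billion

Year 2000: gap = -2.1 × (8.37 - 4.28) = -8.589%, loss ≈ 17795 × 8.589/100 ≈ 1528.
Year 2001: gap = -2.1 × (5.62 - 4.28) = -2.814%, loss ≈ 17795 × 2.814/100 ≈ 501.
Year 2002: gap = -2.1 × (8.04 - 4.28) = -7.896%, loss ≈ 17795 × 7.896/100 ≈ 1405.
Year 2003: gap = -2.1 × (7.66 - 4.28) = -7.098%, loss ≈ 17795 × 7.098/100 ≈ 1263.
Year 2004: gap = -2.1 × (5.75 - 4.28) = -3.087%, loss ≈ 17795 × 3.087/100 ≈ 549.
Total lost output = 1528 + 501 + 1405 + 1263 + 549 = 5246 billion.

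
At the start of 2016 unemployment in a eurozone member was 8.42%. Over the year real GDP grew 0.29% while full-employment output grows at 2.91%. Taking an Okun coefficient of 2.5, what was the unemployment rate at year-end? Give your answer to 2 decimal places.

9.47%

Growth-rate Okun's law: g_Y = g_Y* - β × Δu, so Δu = (g_Y* - g_Y)/β.
Δu = (2.91 - 0.29)/2.5 = 2.62/2.5 = 1.05 percentage points.
Year-end unemployment = 8.42 + 1.05 = 9.47%.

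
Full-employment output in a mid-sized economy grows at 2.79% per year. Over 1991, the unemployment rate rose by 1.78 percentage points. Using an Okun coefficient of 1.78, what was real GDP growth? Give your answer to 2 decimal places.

Growth-rate Okun's law: g_Y = g_Y* - β × Δu.
g_Y = 2.79 - 1.78 × (1.78) = 2.79 - 3.1684 = -0.3784%, i.e. -0.38% to 2 d.p.

-0.38%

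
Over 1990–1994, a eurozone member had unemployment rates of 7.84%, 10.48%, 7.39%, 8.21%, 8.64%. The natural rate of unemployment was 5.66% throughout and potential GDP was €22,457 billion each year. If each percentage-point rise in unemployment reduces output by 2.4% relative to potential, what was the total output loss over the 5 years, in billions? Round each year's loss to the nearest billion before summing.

€7,685 billion

Year 1990: gap = -2.4 × (7.84 - 5.66) = -5.232%, loss ≈ 22457 × 5.232/100 ≈ 1175.
Year 1991: gap = -2.4 × (10.48 - 5.66) = -11.568%, loss ≈ 22457 × 11.568/100 ≈ 2598.
Year 1992: gap = -2.4 × (7.39 - 5.66) = -4.152%, loss ≈ 22457 × 4.152/100 ≈ 932.
Year 1993: gap = -2.4 × (8.21 - 5.66) = -6.12%, loss ≈ 22457 × 6.12/100 ≈ 1374.
Year 1994: gap = -2.4 × (8.64 - 5.66) = -7.152%, loss ≈ 22457 × 7.152/100 ≈ 1606.
Total lost output = 1175 + 2598 + 932 + 1374 + 1606 = 7685 billion.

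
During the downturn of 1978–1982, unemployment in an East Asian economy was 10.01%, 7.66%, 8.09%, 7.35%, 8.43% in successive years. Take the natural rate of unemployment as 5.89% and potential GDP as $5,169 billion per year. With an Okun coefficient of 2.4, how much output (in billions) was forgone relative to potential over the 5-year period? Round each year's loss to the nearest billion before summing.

Year 1978: gap = -2.4 × (10.01 - 5.89) = -9.888%, loss ≈ 5169 × 9.888/100 ≈ 511.
Year 1979: gap = -2.4 × (7.66 - 5.89) = -4.248%, loss ≈ 5169 × 4.248/100 ≈ 220.
Year 1980: gap = -2.4 × (8.09 - 5.89) = -5.28%, loss ≈ 5169 × 5.28/100 ≈ 273.
Year 1981: gap = -2.4 × (7.35 - 5.89) = -3.504%, loss ≈ 5169 × 3.504/100 ≈ 181.
Year 1982: gap = -2.4 × (8.43 - 5.89) = -6.096%, loss ≈ 5169 × 6.096/100 ≈ 315.
Total lost output = 511 + 220 + 273 + 181 + 315 = 1500 billion.

$1,500 billion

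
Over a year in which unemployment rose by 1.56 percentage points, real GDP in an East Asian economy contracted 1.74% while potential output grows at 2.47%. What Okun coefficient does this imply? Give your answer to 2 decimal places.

Growth form: g_Y = g_Y* - β × Δu, so β = (g_Y* - g_Y)/Δu.
β = (2.47 + 1.74)/1.56 = 4.21/1.56 = 2.70.

β ≈ 2.70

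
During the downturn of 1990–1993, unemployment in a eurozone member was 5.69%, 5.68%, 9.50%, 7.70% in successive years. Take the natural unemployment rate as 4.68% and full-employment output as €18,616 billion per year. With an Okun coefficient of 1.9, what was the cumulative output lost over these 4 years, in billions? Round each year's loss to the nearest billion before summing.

Year 1990: gap = -1.9 × (5.69 - 4.68) = -1.919%, loss ≈ 18616 × 1.919/100 ≈ 357.
Year 1991: gap = -1.9 × (5.68 - 4.68) = -1.9%, loss ≈ 18616 × 1.9/100 ≈ 354.
Year 1992: gap = -1.9 × (9.5 - 4.68) = -9.158%, loss ≈ 18616 × 9.158/100 ≈ 1705.
Year 1993: gap = -1.9 × (7.7 - 4.68) = -5.738%, loss ≈ 18616 × 5.738/100 ≈ 1068.
Total lost output = 357 + 354 + 1705 + 1068 = 3484 billion.

€3,484 billion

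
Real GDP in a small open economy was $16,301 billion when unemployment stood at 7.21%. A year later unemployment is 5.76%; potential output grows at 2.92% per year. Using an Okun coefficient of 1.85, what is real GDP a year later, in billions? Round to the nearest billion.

Δu = 5.76 - 7.21 = -1.45 points.
Okun's law (growth form): g_Y = g_Y* - β × Δu = 2.92 - 1.85 × (-1.45) = 2.92 + 2.6825 = 5.6025%.
Real GDP in the next year = 16301 × (1 + 5.6025/100) = 16301 × 1.056025 ≈ 17214 billion.

$17,214 billion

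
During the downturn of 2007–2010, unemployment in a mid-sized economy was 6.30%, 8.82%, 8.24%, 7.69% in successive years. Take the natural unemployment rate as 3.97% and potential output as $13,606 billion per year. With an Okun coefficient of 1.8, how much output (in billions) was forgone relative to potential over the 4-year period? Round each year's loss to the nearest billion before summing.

Year 2007: gap = -1.8 × (6.3 - 3.97) = -4.194%, loss ≈ 13606 × 4.194/100 ≈ 571.
Year 2008: gap = -1.8 × (8.82 - 3.97) = -8.73%, loss ≈ 13606 × 8.73/100 ≈ 1188.
Year 2009: gap = -1.8 × (8.24 - 3.97) = -7.686%, loss ≈ 13606 × 7.686/100 ≈ 1046.
Year 2010: gap = -1.8 × (7.69 - 3.97) = -6.696%, loss ≈ 13606 × 6.696/100 ≈ 911.
Total lost output = 571 + 1188 + 1046 + 911 = 3716 billion.

$3,716 billion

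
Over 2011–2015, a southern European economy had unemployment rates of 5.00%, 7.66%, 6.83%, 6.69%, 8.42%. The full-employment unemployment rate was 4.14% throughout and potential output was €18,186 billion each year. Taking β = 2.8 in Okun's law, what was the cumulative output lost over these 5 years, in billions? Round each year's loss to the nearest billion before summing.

Year 2011: gap = -2.8 × (5 - 4.14) = -2.408%, loss ≈ 18186 × 2.408/100 ≈ 438.
Year 2012: gap = -2.8 × (7.66 - 4.14) = -9.856%, loss ≈ 18186 × 9.856/100 ≈ 1792.
Year 2013: gap = -2.8 × (6.83 - 4.14) = -7.532%, loss ≈ 18186 × 7.532/100 ≈ 1370.
Year 2014: gap = -2.8 × (6.69 - 4.14) = -7.14%, loss ≈ 18186 × 7.14/100 ≈ 1298.
Year 2015: gap = -2.8 × (8.42 - 4.14) = -11.984%, loss ≈ 18186 × 11.984/100 ≈ 2179.
Total lost output = 438 + 1792 + 1370 + 1298 + 2179 = 7077 billion.

€7,077 billion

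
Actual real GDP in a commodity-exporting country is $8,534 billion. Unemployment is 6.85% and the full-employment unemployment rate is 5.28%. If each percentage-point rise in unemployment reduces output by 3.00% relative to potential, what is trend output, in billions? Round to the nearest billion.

$8,956 billion

Unemployment gap = 6.85 - 5.28 = 1.57 points, so output gap = -3 × 1.57 = -4.71%.
Since Y = Y* × (1 + gap/100), Y* = 8534/0.9529 ≈ 8956 billion.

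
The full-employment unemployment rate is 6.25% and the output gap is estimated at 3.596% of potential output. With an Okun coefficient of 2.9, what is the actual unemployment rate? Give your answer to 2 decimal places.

5.01%

From Okun's law, u - u* = -(output gap)/β = -(3.596)/2.9 = -1.24 points.
So u = 6.25 - 1.24 = 5.01%.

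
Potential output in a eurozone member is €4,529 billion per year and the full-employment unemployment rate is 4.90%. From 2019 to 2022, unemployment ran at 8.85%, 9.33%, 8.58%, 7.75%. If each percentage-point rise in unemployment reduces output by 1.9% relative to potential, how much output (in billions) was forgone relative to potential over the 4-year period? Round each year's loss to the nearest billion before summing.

Year 2019: gap = -1.9 × (8.85 - 4.9) = -7.505%, loss ≈ 4529 × 7.505/100 ≈ 340.
Year 2020: gap = -1.9 × (9.33 - 4.9) = -8.417%, loss ≈ 4529 × 8.417/100 ≈ 381.
Year 2021: gap = -1.9 × (8.58 - 4.9) = -6.992%, loss ≈ 4529 × 6.992/100 ≈ 317.
Year 2022: gap = -1.9 × (7.75 - 4.9) = -5.415%, loss ≈ 4529 × 5.415/100 ≈ 245.
Total lost output = 340 + 381 + 317 + 245 = 1283 billion.

€1,283 billion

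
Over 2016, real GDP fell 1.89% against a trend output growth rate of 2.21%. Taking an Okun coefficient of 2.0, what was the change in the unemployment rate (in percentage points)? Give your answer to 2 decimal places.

Growth-rate Okun's law: g_Y = g_Y* - β × Δu, so Δu = (g_Y* - g_Y)/β.
Δu = (2.21 + 1.89)/2.0 = 4.1/2.0 = 2.05 percentage points.

2.05 percentage points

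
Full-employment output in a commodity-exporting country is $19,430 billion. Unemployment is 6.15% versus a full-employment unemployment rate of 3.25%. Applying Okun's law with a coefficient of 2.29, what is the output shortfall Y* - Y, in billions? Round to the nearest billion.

$1,290 billion

Output gap = -2.29 × (6.15 - 3.25) = -2.29 × 2.9 = -6.641%.
Actual GDP ≈ 19430 × 0.93359 ≈ 18140 billion, so the shortfall is 19430 - 18140 = 1290 billion.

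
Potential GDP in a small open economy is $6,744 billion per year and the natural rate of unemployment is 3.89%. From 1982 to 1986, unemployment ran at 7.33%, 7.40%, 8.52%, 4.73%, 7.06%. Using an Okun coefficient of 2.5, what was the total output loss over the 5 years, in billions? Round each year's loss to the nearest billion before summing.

Year 1982: gap = -2.5 × (7.33 - 3.89) = -8.6%, loss ≈ 6744 × 8.6/100 ≈ 580.
Year 1983: gap = -2.5 × (7.4 - 3.89) = -8.775%, loss ≈ 6744 × 8.775/100 ≈ 592.
Year 1984: gap = -2.5 × (8.52 - 3.89) = -11.575%, loss ≈ 6744 × 11.575/100 ≈ 781.
Year 1985: gap = -2.5 × (4.73 - 3.89) = -2.1%, loss ≈ 6744 × 2.1/100 ≈ 142.
Year 1986: gap = -2.5 × (7.06 - 3.89) = -7.925%, loss ≈ 6744 × 7.925/100 ≈ 534.
Total lost output = 580 + 592 + 781 + 142 + 534 = 2629 billion.

$2,629 billion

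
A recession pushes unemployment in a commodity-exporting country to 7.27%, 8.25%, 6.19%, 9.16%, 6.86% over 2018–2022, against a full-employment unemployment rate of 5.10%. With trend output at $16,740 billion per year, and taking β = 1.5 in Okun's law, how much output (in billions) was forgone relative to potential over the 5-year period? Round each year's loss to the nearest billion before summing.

Year 2018: gap = -1.5 × (7.27 - 5.1) = -3.255%, loss ≈ 16740 × 3.255/100 ≈ 545.
Year 2019: gap = -1.5 × (8.25 - 5.1) = -4.725%, loss ≈ 16740 × 4.725/100 ≈ 791.
Year 2020: gap = -1.5 × (6.19 - 5.1) = -1.635%, loss ≈ 16740 × 1.635/100 ≈ 274.
Year 2021: gap = -1.5 × (9.16 - 5.1) = -6.09%, loss ≈ 16740 × 6.09/100 ≈ 1019.
Year 2022: gap = -1.5 × (6.86 - 5.1) = -2.64%, loss ≈ 16740 × 2.64/100 ≈ 442.
Total lost output = 545 + 791 + 274 + 1019 + 442 = 3071 billion.

$3,071 billion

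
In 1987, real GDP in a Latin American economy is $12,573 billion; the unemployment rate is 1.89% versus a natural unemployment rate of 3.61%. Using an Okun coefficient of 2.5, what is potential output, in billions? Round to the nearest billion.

$12,055 billion

Unemployment gap = 1.89 - 3.61 = -1.72 points, so output gap = -2.5 × (-1.72) = 4.3%.
Since Y = Y* × (1 + gap/100), Y* = 12573/1.043 ≈ 12055 billion.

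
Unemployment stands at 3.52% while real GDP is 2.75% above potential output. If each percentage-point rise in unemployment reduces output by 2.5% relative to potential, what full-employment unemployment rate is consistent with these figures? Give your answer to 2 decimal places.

4.62%

From Okun's law, u - u* = -(output gap)/β = -(2.75)/2.5 = -1.1 points.
So u* = 3.52 + 1.1 = 4.62%.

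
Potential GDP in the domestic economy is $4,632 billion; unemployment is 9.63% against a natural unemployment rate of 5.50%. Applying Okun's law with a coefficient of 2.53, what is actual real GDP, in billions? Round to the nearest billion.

$4,148 billion

Unemployment gap = 9.63 - 5.5 = 4.13 points, so the output gap is -2.53 × 4.13 = -10.4489%.
Actual GDP = 4632 × (1 - 10.4489/100) = 4632 × 0.895511 ≈ 4148 billion.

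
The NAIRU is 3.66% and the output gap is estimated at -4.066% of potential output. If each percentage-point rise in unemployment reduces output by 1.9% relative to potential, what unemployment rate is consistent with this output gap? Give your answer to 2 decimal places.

From Okun's law, u - u* = -(output gap)/β = -(-4.066)/1.9 = 2.14 points.
So u = 3.66 + 2.14 = 5.80%.

5.80%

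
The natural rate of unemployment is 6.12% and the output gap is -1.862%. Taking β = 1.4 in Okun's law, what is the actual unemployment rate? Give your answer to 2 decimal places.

7.45%

From Okun's law, u - u* = -(output gap)/β = -(-1.862)/1.4 = 1.33 points.
So u = 6.12 + 1.33 = 7.45%.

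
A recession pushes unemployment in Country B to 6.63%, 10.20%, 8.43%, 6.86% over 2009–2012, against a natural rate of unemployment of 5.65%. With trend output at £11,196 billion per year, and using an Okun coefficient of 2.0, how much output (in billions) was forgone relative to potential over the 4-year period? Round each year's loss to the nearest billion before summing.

Year 2009: gap = -2.0 × (6.63 - 5.65) = -1.96%, loss ≈ 11196 × 1.96/100 ≈ 219.
Year 2010: gap = -2.0 × (10.2 - 5.65) = -9.1%, loss ≈ 11196 × 9.1/100 ≈ 1019.
Year 2011: gap = -2.0 × (8.43 - 5.65) = -5.56%, loss ≈ 11196 × 5.56/100 ≈ 622.
Year 2012: gap = -2.0 × (6.86 - 5.65) = -2.42%, loss ≈ 11196 × 2.42/100 ≈ 271.
Total lost output = 219 + 1019 + 622 + 271 = 2131 billion.

£2,131 billion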